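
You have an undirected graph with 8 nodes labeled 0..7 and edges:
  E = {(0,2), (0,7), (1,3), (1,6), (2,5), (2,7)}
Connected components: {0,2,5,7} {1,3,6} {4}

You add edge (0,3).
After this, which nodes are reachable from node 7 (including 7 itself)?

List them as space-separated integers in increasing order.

Answer: 0 1 2 3 5 6 7

Derivation:
Before: nodes reachable from 7: {0,2,5,7}
Adding (0,3): merges 7's component with another. Reachability grows.
After: nodes reachable from 7: {0,1,2,3,5,6,7}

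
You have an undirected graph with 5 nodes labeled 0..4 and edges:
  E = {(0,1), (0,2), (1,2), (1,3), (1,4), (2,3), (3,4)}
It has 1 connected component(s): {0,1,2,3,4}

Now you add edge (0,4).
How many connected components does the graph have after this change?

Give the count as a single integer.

Initial component count: 1
Add (0,4): endpoints already in same component. Count unchanged: 1.
New component count: 1

Answer: 1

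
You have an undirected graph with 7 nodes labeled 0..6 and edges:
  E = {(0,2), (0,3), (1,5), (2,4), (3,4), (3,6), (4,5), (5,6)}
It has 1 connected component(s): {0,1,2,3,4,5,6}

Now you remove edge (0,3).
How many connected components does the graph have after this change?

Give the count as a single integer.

Answer: 1

Derivation:
Initial component count: 1
Remove (0,3): not a bridge. Count unchanged: 1.
  After removal, components: {0,1,2,3,4,5,6}
New component count: 1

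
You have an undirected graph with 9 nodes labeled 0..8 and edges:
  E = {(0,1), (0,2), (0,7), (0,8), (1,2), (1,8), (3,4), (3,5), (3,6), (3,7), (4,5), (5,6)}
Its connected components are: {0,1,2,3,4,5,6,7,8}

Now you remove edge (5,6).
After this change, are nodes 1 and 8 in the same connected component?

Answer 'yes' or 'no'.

Initial components: {0,1,2,3,4,5,6,7,8}
Removing edge (5,6): not a bridge — component count unchanged at 1.
New components: {0,1,2,3,4,5,6,7,8}
Are 1 and 8 in the same component? yes

Answer: yes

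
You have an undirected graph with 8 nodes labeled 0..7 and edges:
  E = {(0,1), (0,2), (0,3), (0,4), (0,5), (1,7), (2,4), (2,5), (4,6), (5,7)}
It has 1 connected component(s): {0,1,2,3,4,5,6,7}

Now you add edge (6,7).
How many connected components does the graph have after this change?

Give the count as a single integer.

Initial component count: 1
Add (6,7): endpoints already in same component. Count unchanged: 1.
New component count: 1

Answer: 1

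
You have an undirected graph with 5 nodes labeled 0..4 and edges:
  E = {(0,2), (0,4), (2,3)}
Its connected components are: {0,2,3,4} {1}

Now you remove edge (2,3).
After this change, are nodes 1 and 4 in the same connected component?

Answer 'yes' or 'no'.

Answer: no

Derivation:
Initial components: {0,2,3,4} {1}
Removing edge (2,3): it was a bridge — component count 2 -> 3.
New components: {0,2,4} {1} {3}
Are 1 and 4 in the same component? no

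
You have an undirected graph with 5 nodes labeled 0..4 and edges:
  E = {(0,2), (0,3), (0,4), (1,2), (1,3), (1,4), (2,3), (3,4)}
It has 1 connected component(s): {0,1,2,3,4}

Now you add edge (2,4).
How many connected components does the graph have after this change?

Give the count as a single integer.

Answer: 1

Derivation:
Initial component count: 1
Add (2,4): endpoints already in same component. Count unchanged: 1.
New component count: 1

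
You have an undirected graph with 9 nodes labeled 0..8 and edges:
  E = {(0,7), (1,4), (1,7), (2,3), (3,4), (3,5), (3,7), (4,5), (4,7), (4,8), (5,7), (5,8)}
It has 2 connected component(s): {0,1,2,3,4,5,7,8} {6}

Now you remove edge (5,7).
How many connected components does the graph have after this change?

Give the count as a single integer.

Initial component count: 2
Remove (5,7): not a bridge. Count unchanged: 2.
  After removal, components: {0,1,2,3,4,5,7,8} {6}
New component count: 2

Answer: 2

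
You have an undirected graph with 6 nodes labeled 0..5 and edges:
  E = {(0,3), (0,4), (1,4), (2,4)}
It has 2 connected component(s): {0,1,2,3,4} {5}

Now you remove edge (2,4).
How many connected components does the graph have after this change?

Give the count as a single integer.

Initial component count: 2
Remove (2,4): it was a bridge. Count increases: 2 -> 3.
  After removal, components: {0,1,3,4} {2} {5}
New component count: 3

Answer: 3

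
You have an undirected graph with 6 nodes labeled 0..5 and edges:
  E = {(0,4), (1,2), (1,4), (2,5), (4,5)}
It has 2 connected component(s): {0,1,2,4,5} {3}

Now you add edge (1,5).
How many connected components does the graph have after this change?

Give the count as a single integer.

Answer: 2

Derivation:
Initial component count: 2
Add (1,5): endpoints already in same component. Count unchanged: 2.
New component count: 2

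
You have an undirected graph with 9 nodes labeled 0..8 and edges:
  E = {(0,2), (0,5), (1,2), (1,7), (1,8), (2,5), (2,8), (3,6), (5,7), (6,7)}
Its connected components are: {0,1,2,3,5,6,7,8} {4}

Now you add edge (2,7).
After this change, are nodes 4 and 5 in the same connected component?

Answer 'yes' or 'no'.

Initial components: {0,1,2,3,5,6,7,8} {4}
Adding edge (2,7): both already in same component {0,1,2,3,5,6,7,8}. No change.
New components: {0,1,2,3,5,6,7,8} {4}
Are 4 and 5 in the same component? no

Answer: no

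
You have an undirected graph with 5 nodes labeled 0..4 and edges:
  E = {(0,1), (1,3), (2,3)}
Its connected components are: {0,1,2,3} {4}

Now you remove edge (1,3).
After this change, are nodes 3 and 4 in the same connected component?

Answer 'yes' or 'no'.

Initial components: {0,1,2,3} {4}
Removing edge (1,3): it was a bridge — component count 2 -> 3.
New components: {0,1} {2,3} {4}
Are 3 and 4 in the same component? no

Answer: no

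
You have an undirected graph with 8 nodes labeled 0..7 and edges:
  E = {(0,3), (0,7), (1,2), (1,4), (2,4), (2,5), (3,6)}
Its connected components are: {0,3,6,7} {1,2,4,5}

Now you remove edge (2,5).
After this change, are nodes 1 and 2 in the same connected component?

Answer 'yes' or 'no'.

Answer: yes

Derivation:
Initial components: {0,3,6,7} {1,2,4,5}
Removing edge (2,5): it was a bridge — component count 2 -> 3.
New components: {0,3,6,7} {1,2,4} {5}
Are 1 and 2 in the same component? yes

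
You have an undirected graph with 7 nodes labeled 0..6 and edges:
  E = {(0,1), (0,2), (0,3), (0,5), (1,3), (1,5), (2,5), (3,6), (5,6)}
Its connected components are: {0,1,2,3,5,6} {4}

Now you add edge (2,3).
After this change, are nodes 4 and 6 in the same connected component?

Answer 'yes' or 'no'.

Initial components: {0,1,2,3,5,6} {4}
Adding edge (2,3): both already in same component {0,1,2,3,5,6}. No change.
New components: {0,1,2,3,5,6} {4}
Are 4 and 6 in the same component? no

Answer: no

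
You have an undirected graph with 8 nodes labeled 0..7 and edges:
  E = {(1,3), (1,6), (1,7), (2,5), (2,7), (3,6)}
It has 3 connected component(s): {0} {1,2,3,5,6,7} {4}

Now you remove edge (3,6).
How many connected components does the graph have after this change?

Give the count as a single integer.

Answer: 3

Derivation:
Initial component count: 3
Remove (3,6): not a bridge. Count unchanged: 3.
  After removal, components: {0} {1,2,3,5,6,7} {4}
New component count: 3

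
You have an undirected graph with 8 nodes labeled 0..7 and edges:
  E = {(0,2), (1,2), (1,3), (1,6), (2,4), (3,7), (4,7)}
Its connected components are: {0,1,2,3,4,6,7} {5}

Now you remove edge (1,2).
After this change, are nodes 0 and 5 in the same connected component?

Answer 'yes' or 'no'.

Initial components: {0,1,2,3,4,6,7} {5}
Removing edge (1,2): not a bridge — component count unchanged at 2.
New components: {0,1,2,3,4,6,7} {5}
Are 0 and 5 in the same component? no

Answer: no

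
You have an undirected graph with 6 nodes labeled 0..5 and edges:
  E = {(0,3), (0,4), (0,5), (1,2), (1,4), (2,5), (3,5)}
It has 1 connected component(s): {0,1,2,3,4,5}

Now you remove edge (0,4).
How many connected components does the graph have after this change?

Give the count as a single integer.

Initial component count: 1
Remove (0,4): not a bridge. Count unchanged: 1.
  After removal, components: {0,1,2,3,4,5}
New component count: 1

Answer: 1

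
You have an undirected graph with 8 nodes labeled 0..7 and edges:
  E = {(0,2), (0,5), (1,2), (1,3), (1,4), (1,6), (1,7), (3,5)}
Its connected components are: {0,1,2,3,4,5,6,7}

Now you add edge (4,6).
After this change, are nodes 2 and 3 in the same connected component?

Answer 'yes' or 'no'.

Answer: yes

Derivation:
Initial components: {0,1,2,3,4,5,6,7}
Adding edge (4,6): both already in same component {0,1,2,3,4,5,6,7}. No change.
New components: {0,1,2,3,4,5,6,7}
Are 2 and 3 in the same component? yes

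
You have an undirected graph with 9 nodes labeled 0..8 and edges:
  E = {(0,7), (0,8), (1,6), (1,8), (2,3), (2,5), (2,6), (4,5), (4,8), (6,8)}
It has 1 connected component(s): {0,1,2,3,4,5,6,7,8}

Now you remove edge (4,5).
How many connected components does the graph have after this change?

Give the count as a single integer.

Answer: 1

Derivation:
Initial component count: 1
Remove (4,5): not a bridge. Count unchanged: 1.
  After removal, components: {0,1,2,3,4,5,6,7,8}
New component count: 1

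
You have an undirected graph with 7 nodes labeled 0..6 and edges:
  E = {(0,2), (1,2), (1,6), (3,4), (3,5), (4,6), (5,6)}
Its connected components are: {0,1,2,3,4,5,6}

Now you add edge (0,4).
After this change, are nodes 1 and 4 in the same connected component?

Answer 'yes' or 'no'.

Initial components: {0,1,2,3,4,5,6}
Adding edge (0,4): both already in same component {0,1,2,3,4,5,6}. No change.
New components: {0,1,2,3,4,5,6}
Are 1 and 4 in the same component? yes

Answer: yes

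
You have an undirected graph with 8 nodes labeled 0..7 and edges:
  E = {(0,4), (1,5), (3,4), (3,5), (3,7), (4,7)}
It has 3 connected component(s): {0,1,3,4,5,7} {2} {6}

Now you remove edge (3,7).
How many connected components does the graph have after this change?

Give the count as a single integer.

Answer: 3

Derivation:
Initial component count: 3
Remove (3,7): not a bridge. Count unchanged: 3.
  After removal, components: {0,1,3,4,5,7} {2} {6}
New component count: 3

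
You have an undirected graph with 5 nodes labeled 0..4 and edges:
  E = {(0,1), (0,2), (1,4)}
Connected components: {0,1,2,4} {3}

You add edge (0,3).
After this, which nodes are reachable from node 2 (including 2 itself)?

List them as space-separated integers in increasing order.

Before: nodes reachable from 2: {0,1,2,4}
Adding (0,3): merges 2's component with another. Reachability grows.
After: nodes reachable from 2: {0,1,2,3,4}

Answer: 0 1 2 3 4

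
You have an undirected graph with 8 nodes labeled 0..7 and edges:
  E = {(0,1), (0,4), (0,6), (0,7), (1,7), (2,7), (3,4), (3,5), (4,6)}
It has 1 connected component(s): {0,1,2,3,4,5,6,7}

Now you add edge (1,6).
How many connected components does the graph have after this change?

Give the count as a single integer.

Answer: 1

Derivation:
Initial component count: 1
Add (1,6): endpoints already in same component. Count unchanged: 1.
New component count: 1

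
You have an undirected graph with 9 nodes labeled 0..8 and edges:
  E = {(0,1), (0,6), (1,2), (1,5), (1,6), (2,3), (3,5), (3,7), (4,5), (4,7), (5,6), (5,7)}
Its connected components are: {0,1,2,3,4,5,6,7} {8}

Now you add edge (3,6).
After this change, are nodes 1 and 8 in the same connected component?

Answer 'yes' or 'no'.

Initial components: {0,1,2,3,4,5,6,7} {8}
Adding edge (3,6): both already in same component {0,1,2,3,4,5,6,7}. No change.
New components: {0,1,2,3,4,5,6,7} {8}
Are 1 and 8 in the same component? no

Answer: no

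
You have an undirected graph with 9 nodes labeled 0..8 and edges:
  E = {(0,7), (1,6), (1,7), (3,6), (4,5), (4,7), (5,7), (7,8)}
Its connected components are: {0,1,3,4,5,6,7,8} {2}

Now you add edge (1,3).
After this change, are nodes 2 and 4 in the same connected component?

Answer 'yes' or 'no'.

Initial components: {0,1,3,4,5,6,7,8} {2}
Adding edge (1,3): both already in same component {0,1,3,4,5,6,7,8}. No change.
New components: {0,1,3,4,5,6,7,8} {2}
Are 2 and 4 in the same component? no

Answer: no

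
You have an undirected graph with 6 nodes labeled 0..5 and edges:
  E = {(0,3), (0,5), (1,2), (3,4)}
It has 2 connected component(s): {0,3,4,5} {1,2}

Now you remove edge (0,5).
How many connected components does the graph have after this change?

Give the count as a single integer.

Answer: 3

Derivation:
Initial component count: 2
Remove (0,5): it was a bridge. Count increases: 2 -> 3.
  After removal, components: {0,3,4} {1,2} {5}
New component count: 3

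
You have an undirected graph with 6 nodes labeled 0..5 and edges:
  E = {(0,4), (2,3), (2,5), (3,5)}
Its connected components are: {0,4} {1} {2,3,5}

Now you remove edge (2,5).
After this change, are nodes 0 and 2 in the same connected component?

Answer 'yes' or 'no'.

Answer: no

Derivation:
Initial components: {0,4} {1} {2,3,5}
Removing edge (2,5): not a bridge — component count unchanged at 3.
New components: {0,4} {1} {2,3,5}
Are 0 and 2 in the same component? no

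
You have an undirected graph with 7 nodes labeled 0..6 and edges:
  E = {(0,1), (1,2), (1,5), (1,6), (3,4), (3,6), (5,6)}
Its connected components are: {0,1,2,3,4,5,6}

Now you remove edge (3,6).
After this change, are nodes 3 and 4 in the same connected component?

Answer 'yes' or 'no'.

Answer: yes

Derivation:
Initial components: {0,1,2,3,4,5,6}
Removing edge (3,6): it was a bridge — component count 1 -> 2.
New components: {0,1,2,5,6} {3,4}
Are 3 and 4 in the same component? yes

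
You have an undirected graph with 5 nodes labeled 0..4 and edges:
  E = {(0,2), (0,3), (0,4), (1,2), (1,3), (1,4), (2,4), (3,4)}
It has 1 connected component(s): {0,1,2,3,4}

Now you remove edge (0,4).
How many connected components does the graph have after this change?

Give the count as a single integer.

Answer: 1

Derivation:
Initial component count: 1
Remove (0,4): not a bridge. Count unchanged: 1.
  After removal, components: {0,1,2,3,4}
New component count: 1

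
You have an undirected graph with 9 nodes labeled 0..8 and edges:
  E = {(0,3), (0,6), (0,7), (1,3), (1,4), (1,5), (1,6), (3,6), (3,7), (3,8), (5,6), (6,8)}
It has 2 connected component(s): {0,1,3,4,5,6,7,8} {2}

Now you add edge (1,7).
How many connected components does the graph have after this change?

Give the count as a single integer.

Answer: 2

Derivation:
Initial component count: 2
Add (1,7): endpoints already in same component. Count unchanged: 2.
New component count: 2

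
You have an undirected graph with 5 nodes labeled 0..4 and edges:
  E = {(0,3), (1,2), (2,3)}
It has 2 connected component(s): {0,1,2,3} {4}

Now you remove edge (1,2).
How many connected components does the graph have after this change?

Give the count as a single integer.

Initial component count: 2
Remove (1,2): it was a bridge. Count increases: 2 -> 3.
  After removal, components: {0,2,3} {1} {4}
New component count: 3

Answer: 3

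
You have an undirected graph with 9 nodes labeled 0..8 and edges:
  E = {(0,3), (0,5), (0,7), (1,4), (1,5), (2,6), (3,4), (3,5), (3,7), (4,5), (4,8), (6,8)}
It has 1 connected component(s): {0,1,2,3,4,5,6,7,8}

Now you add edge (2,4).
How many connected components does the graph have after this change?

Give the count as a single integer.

Answer: 1

Derivation:
Initial component count: 1
Add (2,4): endpoints already in same component. Count unchanged: 1.
New component count: 1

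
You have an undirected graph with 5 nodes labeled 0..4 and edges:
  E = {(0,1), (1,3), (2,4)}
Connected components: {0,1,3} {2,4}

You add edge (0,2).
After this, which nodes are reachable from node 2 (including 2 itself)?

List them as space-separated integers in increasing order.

Answer: 0 1 2 3 4

Derivation:
Before: nodes reachable from 2: {2,4}
Adding (0,2): merges 2's component with another. Reachability grows.
After: nodes reachable from 2: {0,1,2,3,4}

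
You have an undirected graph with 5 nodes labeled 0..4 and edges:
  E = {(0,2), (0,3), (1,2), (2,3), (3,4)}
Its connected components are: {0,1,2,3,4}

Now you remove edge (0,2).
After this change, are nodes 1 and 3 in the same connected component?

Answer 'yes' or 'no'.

Initial components: {0,1,2,3,4}
Removing edge (0,2): not a bridge — component count unchanged at 1.
New components: {0,1,2,3,4}
Are 1 and 3 in the same component? yes

Answer: yes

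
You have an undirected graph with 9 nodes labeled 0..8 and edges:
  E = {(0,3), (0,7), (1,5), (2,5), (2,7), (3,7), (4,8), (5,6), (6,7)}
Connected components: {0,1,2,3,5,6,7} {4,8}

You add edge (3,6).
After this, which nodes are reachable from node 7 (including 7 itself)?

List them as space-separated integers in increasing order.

Answer: 0 1 2 3 5 6 7

Derivation:
Before: nodes reachable from 7: {0,1,2,3,5,6,7}
Adding (3,6): both endpoints already in same component. Reachability from 7 unchanged.
After: nodes reachable from 7: {0,1,2,3,5,6,7}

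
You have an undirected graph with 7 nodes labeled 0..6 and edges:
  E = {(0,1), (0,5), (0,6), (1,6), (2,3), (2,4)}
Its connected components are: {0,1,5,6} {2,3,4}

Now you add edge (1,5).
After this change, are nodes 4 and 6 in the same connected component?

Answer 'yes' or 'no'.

Answer: no

Derivation:
Initial components: {0,1,5,6} {2,3,4}
Adding edge (1,5): both already in same component {0,1,5,6}. No change.
New components: {0,1,5,6} {2,3,4}
Are 4 and 6 in the same component? no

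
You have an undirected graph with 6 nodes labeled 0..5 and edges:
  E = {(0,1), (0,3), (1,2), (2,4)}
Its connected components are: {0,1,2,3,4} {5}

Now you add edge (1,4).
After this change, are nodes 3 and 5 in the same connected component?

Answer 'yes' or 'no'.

Initial components: {0,1,2,3,4} {5}
Adding edge (1,4): both already in same component {0,1,2,3,4}. No change.
New components: {0,1,2,3,4} {5}
Are 3 and 5 in the same component? no

Answer: no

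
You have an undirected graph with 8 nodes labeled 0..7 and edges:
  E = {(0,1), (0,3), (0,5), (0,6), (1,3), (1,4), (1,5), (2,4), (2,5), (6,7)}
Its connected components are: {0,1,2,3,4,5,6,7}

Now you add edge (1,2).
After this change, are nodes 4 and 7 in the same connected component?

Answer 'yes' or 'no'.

Answer: yes

Derivation:
Initial components: {0,1,2,3,4,5,6,7}
Adding edge (1,2): both already in same component {0,1,2,3,4,5,6,7}. No change.
New components: {0,1,2,3,4,5,6,7}
Are 4 and 7 in the same component? yes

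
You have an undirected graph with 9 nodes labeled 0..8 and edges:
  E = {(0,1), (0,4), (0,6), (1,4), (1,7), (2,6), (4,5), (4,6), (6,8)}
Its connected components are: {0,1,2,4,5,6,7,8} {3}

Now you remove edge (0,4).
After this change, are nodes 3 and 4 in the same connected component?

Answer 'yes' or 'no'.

Answer: no

Derivation:
Initial components: {0,1,2,4,5,6,7,8} {3}
Removing edge (0,4): not a bridge — component count unchanged at 2.
New components: {0,1,2,4,5,6,7,8} {3}
Are 3 and 4 in the same component? no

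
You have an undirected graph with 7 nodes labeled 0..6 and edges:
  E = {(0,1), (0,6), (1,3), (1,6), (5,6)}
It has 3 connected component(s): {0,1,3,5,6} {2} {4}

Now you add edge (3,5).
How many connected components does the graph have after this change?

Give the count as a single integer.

Answer: 3

Derivation:
Initial component count: 3
Add (3,5): endpoints already in same component. Count unchanged: 3.
New component count: 3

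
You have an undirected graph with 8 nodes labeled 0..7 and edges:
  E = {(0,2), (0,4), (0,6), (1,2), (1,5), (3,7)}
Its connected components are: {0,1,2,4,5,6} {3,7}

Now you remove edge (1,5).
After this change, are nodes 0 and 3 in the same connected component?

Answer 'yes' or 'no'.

Answer: no

Derivation:
Initial components: {0,1,2,4,5,6} {3,7}
Removing edge (1,5): it was a bridge — component count 2 -> 3.
New components: {0,1,2,4,6} {3,7} {5}
Are 0 and 3 in the same component? no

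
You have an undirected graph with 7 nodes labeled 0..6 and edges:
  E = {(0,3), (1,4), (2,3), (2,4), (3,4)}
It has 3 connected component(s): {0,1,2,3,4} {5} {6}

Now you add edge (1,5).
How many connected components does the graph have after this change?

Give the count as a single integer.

Answer: 2

Derivation:
Initial component count: 3
Add (1,5): merges two components. Count decreases: 3 -> 2.
New component count: 2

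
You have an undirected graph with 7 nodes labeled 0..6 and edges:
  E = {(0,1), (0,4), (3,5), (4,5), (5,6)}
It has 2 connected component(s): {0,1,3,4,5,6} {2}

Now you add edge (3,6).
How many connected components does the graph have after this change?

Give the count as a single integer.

Initial component count: 2
Add (3,6): endpoints already in same component. Count unchanged: 2.
New component count: 2

Answer: 2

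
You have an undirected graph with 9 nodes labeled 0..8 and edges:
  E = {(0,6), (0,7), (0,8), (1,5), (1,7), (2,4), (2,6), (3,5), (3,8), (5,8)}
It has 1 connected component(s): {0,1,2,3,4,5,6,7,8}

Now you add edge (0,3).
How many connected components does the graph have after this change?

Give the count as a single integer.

Initial component count: 1
Add (0,3): endpoints already in same component. Count unchanged: 1.
New component count: 1

Answer: 1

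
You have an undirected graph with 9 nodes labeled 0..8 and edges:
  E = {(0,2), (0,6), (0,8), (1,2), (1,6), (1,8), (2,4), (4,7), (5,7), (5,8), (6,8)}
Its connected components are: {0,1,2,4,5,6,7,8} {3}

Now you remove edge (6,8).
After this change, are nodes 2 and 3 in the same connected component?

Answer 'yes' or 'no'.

Initial components: {0,1,2,4,5,6,7,8} {3}
Removing edge (6,8): not a bridge — component count unchanged at 2.
New components: {0,1,2,4,5,6,7,8} {3}
Are 2 and 3 in the same component? no

Answer: no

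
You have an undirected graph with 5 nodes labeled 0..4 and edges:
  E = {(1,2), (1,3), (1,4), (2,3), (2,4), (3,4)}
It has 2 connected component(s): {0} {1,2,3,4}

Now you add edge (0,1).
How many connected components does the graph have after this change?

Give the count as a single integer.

Initial component count: 2
Add (0,1): merges two components. Count decreases: 2 -> 1.
New component count: 1

Answer: 1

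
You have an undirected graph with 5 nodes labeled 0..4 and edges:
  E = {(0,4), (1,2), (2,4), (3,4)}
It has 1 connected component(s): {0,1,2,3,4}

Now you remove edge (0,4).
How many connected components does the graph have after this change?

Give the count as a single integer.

Answer: 2

Derivation:
Initial component count: 1
Remove (0,4): it was a bridge. Count increases: 1 -> 2.
  After removal, components: {0} {1,2,3,4}
New component count: 2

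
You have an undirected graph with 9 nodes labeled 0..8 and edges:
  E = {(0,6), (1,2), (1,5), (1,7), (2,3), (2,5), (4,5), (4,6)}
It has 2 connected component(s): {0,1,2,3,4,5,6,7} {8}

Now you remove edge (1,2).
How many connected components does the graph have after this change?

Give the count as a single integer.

Initial component count: 2
Remove (1,2): not a bridge. Count unchanged: 2.
  After removal, components: {0,1,2,3,4,5,6,7} {8}
New component count: 2

Answer: 2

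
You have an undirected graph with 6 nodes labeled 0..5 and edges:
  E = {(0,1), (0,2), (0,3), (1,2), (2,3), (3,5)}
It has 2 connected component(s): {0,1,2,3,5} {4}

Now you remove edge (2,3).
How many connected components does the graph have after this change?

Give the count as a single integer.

Answer: 2

Derivation:
Initial component count: 2
Remove (2,3): not a bridge. Count unchanged: 2.
  After removal, components: {0,1,2,3,5} {4}
New component count: 2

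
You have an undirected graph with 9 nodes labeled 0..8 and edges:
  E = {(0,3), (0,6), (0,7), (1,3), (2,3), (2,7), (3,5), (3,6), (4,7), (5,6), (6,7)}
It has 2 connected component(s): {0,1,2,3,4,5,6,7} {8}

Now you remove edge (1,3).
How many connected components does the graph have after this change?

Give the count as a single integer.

Answer: 3

Derivation:
Initial component count: 2
Remove (1,3): it was a bridge. Count increases: 2 -> 3.
  After removal, components: {0,2,3,4,5,6,7} {1} {8}
New component count: 3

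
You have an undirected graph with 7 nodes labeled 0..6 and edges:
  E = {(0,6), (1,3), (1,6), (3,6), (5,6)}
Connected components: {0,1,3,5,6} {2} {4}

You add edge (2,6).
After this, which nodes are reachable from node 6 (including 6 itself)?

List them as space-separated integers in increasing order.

Answer: 0 1 2 3 5 6

Derivation:
Before: nodes reachable from 6: {0,1,3,5,6}
Adding (2,6): merges 6's component with another. Reachability grows.
After: nodes reachable from 6: {0,1,2,3,5,6}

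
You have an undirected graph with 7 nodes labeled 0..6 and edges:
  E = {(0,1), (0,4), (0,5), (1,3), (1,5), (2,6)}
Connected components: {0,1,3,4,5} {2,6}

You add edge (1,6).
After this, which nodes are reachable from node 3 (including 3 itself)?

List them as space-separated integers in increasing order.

Before: nodes reachable from 3: {0,1,3,4,5}
Adding (1,6): merges 3's component with another. Reachability grows.
After: nodes reachable from 3: {0,1,2,3,4,5,6}

Answer: 0 1 2 3 4 5 6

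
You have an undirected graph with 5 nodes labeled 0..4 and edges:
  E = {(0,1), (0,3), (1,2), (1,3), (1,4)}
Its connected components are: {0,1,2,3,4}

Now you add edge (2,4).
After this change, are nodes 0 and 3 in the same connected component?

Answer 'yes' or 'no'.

Answer: yes

Derivation:
Initial components: {0,1,2,3,4}
Adding edge (2,4): both already in same component {0,1,2,3,4}. No change.
New components: {0,1,2,3,4}
Are 0 and 3 in the same component? yes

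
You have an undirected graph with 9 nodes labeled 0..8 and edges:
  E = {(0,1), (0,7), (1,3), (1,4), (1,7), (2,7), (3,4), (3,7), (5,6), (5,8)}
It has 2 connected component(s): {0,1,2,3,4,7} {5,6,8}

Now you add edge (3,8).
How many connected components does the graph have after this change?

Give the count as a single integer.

Answer: 1

Derivation:
Initial component count: 2
Add (3,8): merges two components. Count decreases: 2 -> 1.
New component count: 1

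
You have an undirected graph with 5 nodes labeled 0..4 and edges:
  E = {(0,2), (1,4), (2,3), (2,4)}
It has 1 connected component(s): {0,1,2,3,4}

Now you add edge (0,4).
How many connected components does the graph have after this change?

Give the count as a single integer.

Initial component count: 1
Add (0,4): endpoints already in same component. Count unchanged: 1.
New component count: 1

Answer: 1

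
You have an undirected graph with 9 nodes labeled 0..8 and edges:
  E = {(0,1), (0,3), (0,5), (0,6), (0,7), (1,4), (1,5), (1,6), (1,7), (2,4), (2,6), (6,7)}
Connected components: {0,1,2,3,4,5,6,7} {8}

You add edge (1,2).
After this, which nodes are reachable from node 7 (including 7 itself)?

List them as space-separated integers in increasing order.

Before: nodes reachable from 7: {0,1,2,3,4,5,6,7}
Adding (1,2): both endpoints already in same component. Reachability from 7 unchanged.
After: nodes reachable from 7: {0,1,2,3,4,5,6,7}

Answer: 0 1 2 3 4 5 6 7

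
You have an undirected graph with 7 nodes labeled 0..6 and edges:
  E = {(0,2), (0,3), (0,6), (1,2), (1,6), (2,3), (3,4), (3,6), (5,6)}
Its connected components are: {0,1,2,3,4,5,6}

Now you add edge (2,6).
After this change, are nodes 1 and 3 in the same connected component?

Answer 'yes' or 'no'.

Answer: yes

Derivation:
Initial components: {0,1,2,3,4,5,6}
Adding edge (2,6): both already in same component {0,1,2,3,4,5,6}. No change.
New components: {0,1,2,3,4,5,6}
Are 1 and 3 in the same component? yes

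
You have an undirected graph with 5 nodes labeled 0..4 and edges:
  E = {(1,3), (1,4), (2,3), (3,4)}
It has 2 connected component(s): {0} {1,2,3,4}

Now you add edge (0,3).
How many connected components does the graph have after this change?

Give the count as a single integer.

Initial component count: 2
Add (0,3): merges two components. Count decreases: 2 -> 1.
New component count: 1

Answer: 1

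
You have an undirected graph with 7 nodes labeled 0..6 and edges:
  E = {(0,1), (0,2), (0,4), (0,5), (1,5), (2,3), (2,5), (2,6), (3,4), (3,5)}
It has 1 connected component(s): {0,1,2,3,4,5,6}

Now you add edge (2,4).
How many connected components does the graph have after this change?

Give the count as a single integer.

Initial component count: 1
Add (2,4): endpoints already in same component. Count unchanged: 1.
New component count: 1

Answer: 1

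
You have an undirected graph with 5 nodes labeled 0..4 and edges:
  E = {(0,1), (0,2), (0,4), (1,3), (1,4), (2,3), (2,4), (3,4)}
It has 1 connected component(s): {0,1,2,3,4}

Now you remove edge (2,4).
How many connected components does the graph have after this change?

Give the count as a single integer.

Answer: 1

Derivation:
Initial component count: 1
Remove (2,4): not a bridge. Count unchanged: 1.
  After removal, components: {0,1,2,3,4}
New component count: 1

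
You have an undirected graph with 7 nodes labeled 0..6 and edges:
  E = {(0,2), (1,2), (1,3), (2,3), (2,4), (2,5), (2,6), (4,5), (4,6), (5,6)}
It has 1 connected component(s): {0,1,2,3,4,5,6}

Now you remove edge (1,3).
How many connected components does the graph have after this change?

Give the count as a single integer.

Initial component count: 1
Remove (1,3): not a bridge. Count unchanged: 1.
  After removal, components: {0,1,2,3,4,5,6}
New component count: 1

Answer: 1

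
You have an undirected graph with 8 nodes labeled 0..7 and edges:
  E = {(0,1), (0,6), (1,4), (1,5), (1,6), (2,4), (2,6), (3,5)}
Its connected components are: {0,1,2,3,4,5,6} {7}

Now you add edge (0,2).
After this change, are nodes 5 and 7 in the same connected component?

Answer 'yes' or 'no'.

Initial components: {0,1,2,3,4,5,6} {7}
Adding edge (0,2): both already in same component {0,1,2,3,4,5,6}. No change.
New components: {0,1,2,3,4,5,6} {7}
Are 5 and 7 in the same component? no

Answer: no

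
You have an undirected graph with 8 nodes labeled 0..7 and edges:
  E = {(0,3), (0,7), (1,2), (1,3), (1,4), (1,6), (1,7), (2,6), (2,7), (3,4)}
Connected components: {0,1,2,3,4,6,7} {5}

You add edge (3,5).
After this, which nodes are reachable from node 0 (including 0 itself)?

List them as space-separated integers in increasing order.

Before: nodes reachable from 0: {0,1,2,3,4,6,7}
Adding (3,5): merges 0's component with another. Reachability grows.
After: nodes reachable from 0: {0,1,2,3,4,5,6,7}

Answer: 0 1 2 3 4 5 6 7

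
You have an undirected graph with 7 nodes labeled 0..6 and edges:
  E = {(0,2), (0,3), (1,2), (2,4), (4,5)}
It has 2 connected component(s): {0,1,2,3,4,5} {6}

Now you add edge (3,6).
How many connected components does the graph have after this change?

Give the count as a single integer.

Answer: 1

Derivation:
Initial component count: 2
Add (3,6): merges two components. Count decreases: 2 -> 1.
New component count: 1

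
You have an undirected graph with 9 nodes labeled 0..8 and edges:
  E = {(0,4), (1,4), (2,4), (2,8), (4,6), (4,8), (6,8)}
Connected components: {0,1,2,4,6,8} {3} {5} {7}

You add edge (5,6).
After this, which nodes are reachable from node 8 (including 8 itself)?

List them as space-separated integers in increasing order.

Before: nodes reachable from 8: {0,1,2,4,6,8}
Adding (5,6): merges 8's component with another. Reachability grows.
After: nodes reachable from 8: {0,1,2,4,5,6,8}

Answer: 0 1 2 4 5 6 8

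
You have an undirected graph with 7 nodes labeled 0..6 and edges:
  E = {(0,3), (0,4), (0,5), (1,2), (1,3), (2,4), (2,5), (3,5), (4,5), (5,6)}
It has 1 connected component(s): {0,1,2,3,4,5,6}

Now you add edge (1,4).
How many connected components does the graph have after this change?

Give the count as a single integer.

Answer: 1

Derivation:
Initial component count: 1
Add (1,4): endpoints already in same component. Count unchanged: 1.
New component count: 1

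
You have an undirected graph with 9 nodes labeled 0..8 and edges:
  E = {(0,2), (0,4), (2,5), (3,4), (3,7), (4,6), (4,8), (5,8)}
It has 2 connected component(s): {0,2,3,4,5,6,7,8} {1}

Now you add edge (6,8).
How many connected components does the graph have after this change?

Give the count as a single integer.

Answer: 2

Derivation:
Initial component count: 2
Add (6,8): endpoints already in same component. Count unchanged: 2.
New component count: 2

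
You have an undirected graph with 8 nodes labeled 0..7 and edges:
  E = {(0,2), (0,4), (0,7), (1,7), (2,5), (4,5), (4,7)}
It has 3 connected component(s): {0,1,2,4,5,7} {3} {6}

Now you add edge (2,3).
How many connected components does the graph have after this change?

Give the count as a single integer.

Answer: 2

Derivation:
Initial component count: 3
Add (2,3): merges two components. Count decreases: 3 -> 2.
New component count: 2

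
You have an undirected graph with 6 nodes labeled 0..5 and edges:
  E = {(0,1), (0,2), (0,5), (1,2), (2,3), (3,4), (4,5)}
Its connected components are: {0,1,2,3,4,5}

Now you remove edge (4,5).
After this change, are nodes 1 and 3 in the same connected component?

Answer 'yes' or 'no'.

Answer: yes

Derivation:
Initial components: {0,1,2,3,4,5}
Removing edge (4,5): not a bridge — component count unchanged at 1.
New components: {0,1,2,3,4,5}
Are 1 and 3 in the same component? yes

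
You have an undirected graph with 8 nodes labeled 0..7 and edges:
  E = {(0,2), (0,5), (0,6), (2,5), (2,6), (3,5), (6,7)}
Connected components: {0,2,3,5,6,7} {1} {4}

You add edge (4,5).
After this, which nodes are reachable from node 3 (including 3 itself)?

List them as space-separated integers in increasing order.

Answer: 0 2 3 4 5 6 7

Derivation:
Before: nodes reachable from 3: {0,2,3,5,6,7}
Adding (4,5): merges 3's component with another. Reachability grows.
After: nodes reachable from 3: {0,2,3,4,5,6,7}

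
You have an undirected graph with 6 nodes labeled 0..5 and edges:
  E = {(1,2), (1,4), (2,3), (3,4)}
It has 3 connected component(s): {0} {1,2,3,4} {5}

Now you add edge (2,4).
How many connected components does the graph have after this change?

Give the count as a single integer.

Initial component count: 3
Add (2,4): endpoints already in same component. Count unchanged: 3.
New component count: 3

Answer: 3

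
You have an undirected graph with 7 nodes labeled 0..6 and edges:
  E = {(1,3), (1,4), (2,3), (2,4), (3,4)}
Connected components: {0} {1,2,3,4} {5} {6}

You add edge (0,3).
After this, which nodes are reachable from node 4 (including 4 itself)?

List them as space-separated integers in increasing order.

Before: nodes reachable from 4: {1,2,3,4}
Adding (0,3): merges 4's component with another. Reachability grows.
After: nodes reachable from 4: {0,1,2,3,4}

Answer: 0 1 2 3 4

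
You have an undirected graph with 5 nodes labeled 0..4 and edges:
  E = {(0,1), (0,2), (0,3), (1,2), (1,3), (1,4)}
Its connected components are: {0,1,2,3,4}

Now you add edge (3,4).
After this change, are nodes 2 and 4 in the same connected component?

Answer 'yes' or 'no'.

Initial components: {0,1,2,3,4}
Adding edge (3,4): both already in same component {0,1,2,3,4}. No change.
New components: {0,1,2,3,4}
Are 2 and 4 in the same component? yes

Answer: yes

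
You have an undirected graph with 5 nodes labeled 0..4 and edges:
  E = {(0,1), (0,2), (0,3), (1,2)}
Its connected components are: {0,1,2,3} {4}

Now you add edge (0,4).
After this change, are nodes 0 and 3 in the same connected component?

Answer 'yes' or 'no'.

Initial components: {0,1,2,3} {4}
Adding edge (0,4): merges {0,1,2,3} and {4}.
New components: {0,1,2,3,4}
Are 0 and 3 in the same component? yes

Answer: yes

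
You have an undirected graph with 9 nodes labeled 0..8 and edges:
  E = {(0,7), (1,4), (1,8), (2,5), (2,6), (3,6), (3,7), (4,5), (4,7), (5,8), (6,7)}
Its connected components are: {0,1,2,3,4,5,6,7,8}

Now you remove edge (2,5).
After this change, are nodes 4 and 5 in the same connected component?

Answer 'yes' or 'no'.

Answer: yes

Derivation:
Initial components: {0,1,2,3,4,5,6,7,8}
Removing edge (2,5): not a bridge — component count unchanged at 1.
New components: {0,1,2,3,4,5,6,7,8}
Are 4 and 5 in the same component? yes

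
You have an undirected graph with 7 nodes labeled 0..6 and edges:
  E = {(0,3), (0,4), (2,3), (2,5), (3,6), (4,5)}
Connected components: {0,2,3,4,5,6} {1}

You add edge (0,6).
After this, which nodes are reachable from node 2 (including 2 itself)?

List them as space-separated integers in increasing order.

Before: nodes reachable from 2: {0,2,3,4,5,6}
Adding (0,6): both endpoints already in same component. Reachability from 2 unchanged.
After: nodes reachable from 2: {0,2,3,4,5,6}

Answer: 0 2 3 4 5 6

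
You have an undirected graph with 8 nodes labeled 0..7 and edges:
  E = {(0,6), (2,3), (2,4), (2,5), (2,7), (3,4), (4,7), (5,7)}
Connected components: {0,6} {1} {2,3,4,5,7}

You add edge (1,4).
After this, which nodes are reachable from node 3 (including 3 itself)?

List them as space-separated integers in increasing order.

Before: nodes reachable from 3: {2,3,4,5,7}
Adding (1,4): merges 3's component with another. Reachability grows.
After: nodes reachable from 3: {1,2,3,4,5,7}

Answer: 1 2 3 4 5 7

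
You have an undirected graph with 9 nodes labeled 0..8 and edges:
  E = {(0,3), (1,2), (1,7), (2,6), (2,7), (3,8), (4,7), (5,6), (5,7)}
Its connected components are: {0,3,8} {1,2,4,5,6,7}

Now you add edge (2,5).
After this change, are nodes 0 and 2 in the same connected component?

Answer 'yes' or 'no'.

Initial components: {0,3,8} {1,2,4,5,6,7}
Adding edge (2,5): both already in same component {1,2,4,5,6,7}. No change.
New components: {0,3,8} {1,2,4,5,6,7}
Are 0 and 2 in the same component? no

Answer: no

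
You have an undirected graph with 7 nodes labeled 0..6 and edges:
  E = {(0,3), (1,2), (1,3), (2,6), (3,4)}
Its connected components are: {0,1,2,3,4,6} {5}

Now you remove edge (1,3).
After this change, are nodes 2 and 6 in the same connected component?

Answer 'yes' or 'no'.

Answer: yes

Derivation:
Initial components: {0,1,2,3,4,6} {5}
Removing edge (1,3): it was a bridge — component count 2 -> 3.
New components: {0,3,4} {1,2,6} {5}
Are 2 and 6 in the same component? yes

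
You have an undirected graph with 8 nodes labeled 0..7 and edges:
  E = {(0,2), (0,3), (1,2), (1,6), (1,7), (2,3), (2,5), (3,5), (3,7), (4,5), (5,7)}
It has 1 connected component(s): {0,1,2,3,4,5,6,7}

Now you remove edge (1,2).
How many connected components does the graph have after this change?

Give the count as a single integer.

Initial component count: 1
Remove (1,2): not a bridge. Count unchanged: 1.
  After removal, components: {0,1,2,3,4,5,6,7}
New component count: 1

Answer: 1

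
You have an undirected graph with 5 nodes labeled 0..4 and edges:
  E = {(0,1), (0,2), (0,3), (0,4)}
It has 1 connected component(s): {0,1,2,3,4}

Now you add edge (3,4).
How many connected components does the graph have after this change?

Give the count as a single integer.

Initial component count: 1
Add (3,4): endpoints already in same component. Count unchanged: 1.
New component count: 1

Answer: 1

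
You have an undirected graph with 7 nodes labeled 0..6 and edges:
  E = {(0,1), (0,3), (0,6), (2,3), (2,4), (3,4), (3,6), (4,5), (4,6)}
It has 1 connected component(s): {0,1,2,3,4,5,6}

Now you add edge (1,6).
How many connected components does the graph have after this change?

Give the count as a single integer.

Answer: 1

Derivation:
Initial component count: 1
Add (1,6): endpoints already in same component. Count unchanged: 1.
New component count: 1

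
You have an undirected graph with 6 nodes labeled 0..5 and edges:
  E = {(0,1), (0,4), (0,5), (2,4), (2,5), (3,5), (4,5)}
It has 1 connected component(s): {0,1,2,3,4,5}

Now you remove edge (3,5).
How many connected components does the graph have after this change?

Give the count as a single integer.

Initial component count: 1
Remove (3,5): it was a bridge. Count increases: 1 -> 2.
  After removal, components: {0,1,2,4,5} {3}
New component count: 2

Answer: 2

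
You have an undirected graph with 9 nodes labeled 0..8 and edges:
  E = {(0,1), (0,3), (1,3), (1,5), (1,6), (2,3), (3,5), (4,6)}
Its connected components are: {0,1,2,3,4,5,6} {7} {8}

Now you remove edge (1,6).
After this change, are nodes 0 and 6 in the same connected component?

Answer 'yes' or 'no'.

Answer: no

Derivation:
Initial components: {0,1,2,3,4,5,6} {7} {8}
Removing edge (1,6): it was a bridge — component count 3 -> 4.
New components: {0,1,2,3,5} {4,6} {7} {8}
Are 0 and 6 in the same component? no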